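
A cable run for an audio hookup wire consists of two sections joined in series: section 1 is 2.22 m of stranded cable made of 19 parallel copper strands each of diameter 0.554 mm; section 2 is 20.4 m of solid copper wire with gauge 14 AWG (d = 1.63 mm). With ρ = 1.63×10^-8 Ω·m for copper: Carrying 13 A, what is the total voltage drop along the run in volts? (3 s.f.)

2.17 V

Section 1: A_strand = π(2.7700e-04)² = 2.411e-07 m²; R₁ = ρL/(N·A_s) = (1.63×10^-8)(2.22)/(19×2.411e-07) = 0.007901 Ω
Section 2: A = π(1.63/2 mm)² = π(8.1500e-04 m)² = 2.087e-06 m²
R₂ = (1.63×10^-8)(20.4)/(2.087e-06) = 0.1594 Ω
R = R₁ + R₂ = 0.1673 Ω
V = IR = 13 × 0.1673 = 2.17 V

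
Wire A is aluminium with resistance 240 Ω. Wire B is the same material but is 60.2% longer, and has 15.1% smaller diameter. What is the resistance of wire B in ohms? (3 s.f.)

533 Ω

R ∝ L/d², so R_B/R_A = (1 + 60.2/100) × (1 − 15.1/100)⁻²
= 1.602 × 1.387 = 2.223
R_B = 2.223 × 240 = 533 Ω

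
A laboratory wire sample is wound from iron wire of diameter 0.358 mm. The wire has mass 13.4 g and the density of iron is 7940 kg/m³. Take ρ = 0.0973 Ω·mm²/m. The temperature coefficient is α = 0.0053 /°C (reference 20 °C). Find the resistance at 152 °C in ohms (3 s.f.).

27.5 Ω

ρ = 0.0973 Ω·mm²/m = 9.73×10^-8 Ω·m
A = π(d/2)² = π(1.7900e-04 m)² = 1.0066e-07 m²
L = m/(density·A) = 0.0134/(7940×1.0066e-07) = 16.77 m
R = ρL/A = (9.73×10^-8)(16.77)/(1.0066e-07) = 16.21 Ω
R(152 °C) = 16.21 × (1 + 0.0053×132) = 27.5 Ω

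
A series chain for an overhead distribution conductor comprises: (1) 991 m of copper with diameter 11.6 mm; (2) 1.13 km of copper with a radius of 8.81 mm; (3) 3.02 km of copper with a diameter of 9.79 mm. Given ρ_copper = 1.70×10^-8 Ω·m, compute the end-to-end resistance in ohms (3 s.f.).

0.920 Ω

Seg 1: A = π(d/2)² = π(5.8000e-03 m)² = 1.057e-04 m²
R_1 = (1.70×10^-8)(991)/(1.057e-04) = 0.1594 Ω
Seg 2: A = πr² = π(8.8100e-03 m)² = 2.438e-04 m²
R_2 = (1.70×10^-8)(1130)/(2.438e-04) = 0.07878 Ω
Seg 3: A = π(d/2)² = π(4.8950e-03 m)² = 7.528e-05 m²
R_3 = (1.70×10^-8)(3020)/(7.528e-05) = 0.682 Ω
R_total = R_1 + R_2 + R_3 = 0.920 Ω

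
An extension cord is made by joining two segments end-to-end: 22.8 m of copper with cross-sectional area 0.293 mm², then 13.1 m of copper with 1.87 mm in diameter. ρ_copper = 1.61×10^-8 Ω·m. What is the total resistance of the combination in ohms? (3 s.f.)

1.33 Ω

Segment 1: A = 0.293 mm² = 2.930e-07 m²
R₁ = ρL/A = (1.61×10^-8)(22.8)/(2.930e-07) = 1.253 Ω
Segment 2: A = π(d/2)² = π(9.3500e-04 m)² = 2.746e-06 m²
R₂ = (1.61×10^-8)(13.1)/(2.746e-06) = 0.07679 Ω
R = R₁ + R₂ = 1.33 Ω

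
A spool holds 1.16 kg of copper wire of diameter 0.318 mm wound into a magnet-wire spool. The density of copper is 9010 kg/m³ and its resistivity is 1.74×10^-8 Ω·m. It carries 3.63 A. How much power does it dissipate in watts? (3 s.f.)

4680 W

A = π(d/2)² = π(1.5900e-04 m)² = 7.9423e-08 m²
L = m/(density·A) = 1.16/(9010×7.9423e-08) = 1621 m
R = ρL/A = (1.74×10^-8)(1621)/(7.9423e-08) = 355.1 Ω
P = I²R = (3.63)² × 355.1 = 4680 W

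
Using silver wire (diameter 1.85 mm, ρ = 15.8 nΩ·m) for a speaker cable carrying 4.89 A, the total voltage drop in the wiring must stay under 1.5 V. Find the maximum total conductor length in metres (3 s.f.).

52.2 m

ρ = 15.8 nΩ·m = 1.58×10^-8 Ω·m
A = π(d/2)² = π(9.2500e-04 m)² = 2.688e-06 m²
L_max = V_max·A/(1·ρI) = (1.5)(2.688e-06)/(1.58×10^-8×4.89) = 52.2 m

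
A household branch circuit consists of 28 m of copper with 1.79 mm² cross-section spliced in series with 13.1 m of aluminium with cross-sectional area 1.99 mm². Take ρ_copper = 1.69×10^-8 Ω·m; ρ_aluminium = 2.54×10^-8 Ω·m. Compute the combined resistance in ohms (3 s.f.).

Segment 1: A = 1.79 mm² = 1.790e-06 m²
R₁ = ρL/A = (1.69×10^-8)(28)/(1.790e-06) = 0.2644 Ω
Segment 2: A = 1.99 mm² = 1.990e-06 m²
R₂ = (2.54×10^-8)(13.1)/(1.990e-06) = 0.1672 Ω
R = R₁ + R₂ = 0.432 Ω

0.432 Ω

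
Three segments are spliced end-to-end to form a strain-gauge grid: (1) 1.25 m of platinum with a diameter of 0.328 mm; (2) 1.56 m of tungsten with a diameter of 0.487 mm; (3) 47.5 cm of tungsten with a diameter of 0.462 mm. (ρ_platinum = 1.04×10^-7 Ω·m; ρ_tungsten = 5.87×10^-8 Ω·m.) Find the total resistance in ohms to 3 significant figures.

Seg 1: A = π(d/2)² = π(1.6400e-04 m)² = 8.450e-08 m²
R_1 = (1.04×10^-7)(1.25)/(8.450e-08) = 1.539 Ω
Seg 2: A = π(d/2)² = π(2.4350e-04 m)² = 1.863e-07 m²
R_2 = (5.87×10^-8)(1.56)/(1.863e-07) = 0.4916 Ω
Seg 3: A = π(d/2)² = π(2.3100e-04 m)² = 1.676e-07 m²
R_3 = (5.87×10^-8)(0.475)/(1.676e-07) = 0.1663 Ω
R_total = R_1 + R_2 + R_3 = 2.20 Ω

2.20 Ω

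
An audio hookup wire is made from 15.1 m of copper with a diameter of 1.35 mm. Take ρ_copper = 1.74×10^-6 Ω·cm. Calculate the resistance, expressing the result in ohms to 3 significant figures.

0.184 Ω

ρ = 1.74×10^-6 Ω·cm = 1.74×10^-8 Ω·m
A = π(d/2)² = π(6.7500e-04 m)² = 1.431e-06 m²
R = ρL/A = (1.74×10^-8)(15.1 m)/(1.431e-06 m²) = 0.184 Ω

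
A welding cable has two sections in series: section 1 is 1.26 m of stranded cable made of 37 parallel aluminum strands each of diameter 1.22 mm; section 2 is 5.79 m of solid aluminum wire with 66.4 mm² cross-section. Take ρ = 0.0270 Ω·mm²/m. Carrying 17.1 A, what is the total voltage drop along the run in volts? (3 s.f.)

0.0537 V

ρ = 0.0270 Ω·mm²/m = 2.70×10^-8 Ω·m
Section 1: A_strand = π(6.1000e-04)² = 1.169e-06 m²; R₁ = ρL/(N·A_s) = (2.70×10^-8)(1.26)/(37×1.169e-06) = 7.865×10^-4 Ω
Section 2: A = 66.4 mm² = 6.640e-05 m²
R₂ = (2.70×10^-8)(5.79)/(6.640e-05) = 0.002354 Ω
R = R₁ + R₂ = 0.003141 Ω
V = IR = 17.1 × 0.003141 = 0.0537 V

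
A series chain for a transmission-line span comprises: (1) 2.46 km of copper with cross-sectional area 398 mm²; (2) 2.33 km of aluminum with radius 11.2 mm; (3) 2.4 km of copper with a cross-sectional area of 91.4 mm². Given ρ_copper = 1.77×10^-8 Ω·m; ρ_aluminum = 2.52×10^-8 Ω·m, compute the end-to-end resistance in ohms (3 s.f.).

0.723 Ω

Seg 1: A = 398 mm² = 3.980e-04 m²
R_1 = (1.77×10^-8)(2460)/(3.980e-04) = 0.1094 Ω
Seg 2: A = πr² = π(1.1200e-02 m)² = 3.941e-04 m²
R_2 = (2.52×10^-8)(2330)/(3.941e-04) = 0.149 Ω
Seg 3: A = 91.4 mm² = 9.140e-05 m²
R_3 = (1.77×10^-8)(2400)/(9.140e-05) = 0.4648 Ω
R_total = R_1 + R_2 + R_3 = 0.723 Ω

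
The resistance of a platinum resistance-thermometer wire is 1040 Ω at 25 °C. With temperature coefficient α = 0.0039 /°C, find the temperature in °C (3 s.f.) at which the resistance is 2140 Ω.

296 °C

R = R₀(1 + α(T − T₀)) ⇒ T = T₀ + (R/R₀ − 1)/α
T = 25 + (2140/1040 − 1)/0.0039 = 25 + (1.058)/0.0039 = 296 °C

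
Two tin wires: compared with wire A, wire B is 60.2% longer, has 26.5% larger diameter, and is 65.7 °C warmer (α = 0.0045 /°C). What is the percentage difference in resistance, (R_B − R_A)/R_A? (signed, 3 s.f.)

R ∝ ρL/d² with ρ ∝ (1+αΔT), so R_B/R_A = (1 + 60.2/100) × (1 + 26.5/100)⁻² × (1 + 0.0045×65.7)
= 1.602 × 0.6249 × 1.296 = 1.297
(R_B − R_A)/R_A = 1.297 − 1 = 29.7%

29.7%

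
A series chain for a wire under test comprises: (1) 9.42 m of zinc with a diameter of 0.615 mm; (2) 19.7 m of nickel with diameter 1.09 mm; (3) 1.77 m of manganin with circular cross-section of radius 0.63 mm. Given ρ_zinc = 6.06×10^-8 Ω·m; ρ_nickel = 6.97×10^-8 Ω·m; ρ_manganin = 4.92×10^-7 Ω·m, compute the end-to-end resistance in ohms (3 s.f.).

4.09 Ω

Seg 1: A = π(d/2)² = π(3.0750e-04 m)² = 2.971e-07 m²
R_1 = (6.06×10^-8)(9.42)/(2.971e-07) = 1.922 Ω
Seg 2: A = π(d/2)² = π(5.4500e-04 m)² = 9.331e-07 m²
R_2 = (6.97×10^-8)(19.7)/(9.331e-07) = 1.471 Ω
Seg 3: A = πr² = π(6.3000e-04 m)² = 1.247e-06 m²
R_3 = (4.92×10^-7)(1.77)/(1.247e-06) = 0.6984 Ω
R_total = R_1 + R_2 + R_3 = 4.09 Ω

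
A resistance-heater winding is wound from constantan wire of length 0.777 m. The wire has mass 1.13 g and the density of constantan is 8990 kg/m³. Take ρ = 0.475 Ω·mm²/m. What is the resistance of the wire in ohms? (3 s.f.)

ρ = 0.475 Ω·mm²/m = 4.75×10^-7 Ω·m
A = m/(density·L) = 0.00113/(8990×0.777) = 1.6177e-07 m²
R = ρL/A = (4.75×10^-7)(0.777)/(1.6177e-07) = 2.28 Ω

2.28 Ω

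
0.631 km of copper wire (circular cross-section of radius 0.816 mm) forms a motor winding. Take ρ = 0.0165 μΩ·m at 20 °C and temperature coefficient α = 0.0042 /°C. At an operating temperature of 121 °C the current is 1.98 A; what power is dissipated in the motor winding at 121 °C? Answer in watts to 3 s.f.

ρ = 0.0165 μΩ·m = 1.65×10^-8 Ω·m
A = πr² = π(8.1600e-04 m)² = 2.092e-06 m²
R₍20₎ = ρL/A = (1.65×10^-8)(631)/(2.092e-06) = 4.977 Ω
R₍121₎ = R₍20₎(1 + αΔT) = 4.977 × (1 + 0.0042×101) = 7.088 Ω
P = I²R = (1.98)² × 7.088 = 27.8 W

27.8 W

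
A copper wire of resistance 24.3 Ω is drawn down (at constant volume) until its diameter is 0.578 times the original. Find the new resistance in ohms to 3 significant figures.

218 Ω

Volume constant ⇒ L' = L/r² with r = 0.578. R' = ρL'/A' = ρ(L/r²)/(πr²d₀²/4) = R/r⁴.
R' = 8.96 × 24.3 = 218 Ω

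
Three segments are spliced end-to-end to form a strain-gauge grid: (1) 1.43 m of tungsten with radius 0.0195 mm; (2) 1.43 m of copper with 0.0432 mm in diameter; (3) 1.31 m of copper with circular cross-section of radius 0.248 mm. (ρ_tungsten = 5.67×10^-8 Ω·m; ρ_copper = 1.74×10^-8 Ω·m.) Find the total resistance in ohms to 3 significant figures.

Seg 1: A = πr² = π(1.9500e-05 m)² = 1.195e-09 m²
R_1 = (5.67×10^-8)(1.43)/(1.195e-09) = 67.87 Ω
Seg 2: A = π(d/2)² = π(2.1600e-05 m)² = 1.466e-09 m²
R_2 = (1.74×10^-8)(1.43)/(1.466e-09) = 16.98 Ω
Seg 3: A = πr² = π(2.4800e-04 m)² = 1.932e-07 m²
R_3 = (1.74×10^-8)(1.31)/(1.932e-07) = 0.118 Ω
R_total = R_1 + R_2 + R_3 = 85.0 Ω

85.0 Ω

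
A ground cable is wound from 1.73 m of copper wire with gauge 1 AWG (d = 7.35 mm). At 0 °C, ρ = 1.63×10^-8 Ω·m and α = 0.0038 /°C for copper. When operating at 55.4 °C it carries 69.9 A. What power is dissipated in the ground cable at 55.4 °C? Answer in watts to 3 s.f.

3.93 W

A = π(7.35/2 mm)² = π(3.6750e-03 m)² = 4.243e-05 m²
R₍0₎ = ρL/A = (1.63×10^-8)(1.73)/(4.243e-05) = 6.646×10^-4 Ω
R₍55.4₎ = R₍0₎(1 + αΔT) = 6.646×10^-4 × (1 + 0.0038×55.4) = 8.045×10^-4 Ω
P = I²R = (69.9)² × 8.045×10^-4 = 3.93 W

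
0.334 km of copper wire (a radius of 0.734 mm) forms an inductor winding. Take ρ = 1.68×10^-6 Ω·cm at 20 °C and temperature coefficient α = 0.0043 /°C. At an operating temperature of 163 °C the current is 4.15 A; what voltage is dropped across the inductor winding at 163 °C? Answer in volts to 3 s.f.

ρ = 1.68×10^-6 Ω·cm = 1.68×10^-8 Ω·m
A = πr² = π(7.3400e-04 m)² = 1.693e-06 m²
R₍20₎ = ρL/A = (1.68×10^-8)(334)/(1.693e-06) = 3.315 Ω
R₍163₎ = R₍20₎(1 + αΔT) = 3.315 × (1 + 0.0043×143) = 5.354 Ω
V = IR = 4.15 × 5.354 = 22.2 V

22.2 V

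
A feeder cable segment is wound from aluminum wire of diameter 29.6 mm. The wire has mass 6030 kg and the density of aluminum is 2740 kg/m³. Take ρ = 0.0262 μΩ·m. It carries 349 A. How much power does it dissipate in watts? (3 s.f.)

14800 W

ρ = 0.0262 μΩ·m = 2.62×10^-8 Ω·m
A = π(d/2)² = π(1.4800e-02 m)² = 6.8813e-04 m²
L = m/(density·A) = 6030/(2740×6.8813e-04) = 3198 m
R = ρL/A = (2.62×10^-8)(3198)/(6.8813e-04) = 0.1218 Ω
P = I²R = (349)² × 0.1218 = 14800 W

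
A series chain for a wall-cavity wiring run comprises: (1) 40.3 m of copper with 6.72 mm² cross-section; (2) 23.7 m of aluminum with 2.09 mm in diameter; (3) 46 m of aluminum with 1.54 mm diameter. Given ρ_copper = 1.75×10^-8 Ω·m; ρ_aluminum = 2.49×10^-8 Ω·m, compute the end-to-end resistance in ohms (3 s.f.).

Seg 1: A = 6.72 mm² = 6.720e-06 m²
R_1 = (1.75×10^-8)(40.3)/(6.720e-06) = 0.1049 Ω
Seg 2: A = π(d/2)² = π(1.0450e-03 m)² = 3.431e-06 m²
R_2 = (2.49×10^-8)(23.7)/(3.431e-06) = 0.172 Ω
Seg 3: A = π(d/2)² = π(7.7000e-04 m)² = 1.863e-06 m²
R_3 = (2.49×10^-8)(46)/(1.863e-06) = 0.6149 Ω
R_total = R_1 + R_2 + R_3 = 0.892 Ω

0.892 Ω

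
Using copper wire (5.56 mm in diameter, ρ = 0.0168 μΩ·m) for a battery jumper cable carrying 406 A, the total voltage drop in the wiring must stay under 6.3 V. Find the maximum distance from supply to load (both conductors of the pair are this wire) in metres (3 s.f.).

11.2 m

ρ = 0.0168 μΩ·m = 1.68×10^-8 Ω·m
A = π(d/2)² = π(2.7800e-03 m)² = 2.428e-05 m²
L_max = V_max·A/(2·ρI) = (6.3)(2.428e-05)/(2×1.68×10^-8×406) = 11.2 m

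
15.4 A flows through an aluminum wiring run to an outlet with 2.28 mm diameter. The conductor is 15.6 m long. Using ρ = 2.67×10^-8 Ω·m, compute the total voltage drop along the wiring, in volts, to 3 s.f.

A = π(d/2)² = π(1.1400e-03 m)² = 4.083e-06 m²
R = ρL/A = (2.67×10^-8)(15.6)/(4.083e-06) = 0.102 Ω
V = IR = 15.4 × 0.102 = 1.57 V

1.57 V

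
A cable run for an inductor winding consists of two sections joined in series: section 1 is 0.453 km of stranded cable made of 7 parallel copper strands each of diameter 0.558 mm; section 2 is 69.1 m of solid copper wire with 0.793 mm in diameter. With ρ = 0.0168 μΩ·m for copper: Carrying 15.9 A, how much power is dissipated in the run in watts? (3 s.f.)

ρ = 0.0168 μΩ·m = 1.68×10^-8 Ω·m
Section 1: A_strand = π(2.7900e-04)² = 2.445e-07 m²; R₁ = ρL/(N·A_s) = (1.68×10^-8)(453)/(7×2.445e-07) = 4.446 Ω
Section 2: A = π(d/2)² = π(3.9650e-04 m)² = 4.939e-07 m²
R₂ = (1.68×10^-8)(69.1)/(4.939e-07) = 2.35 Ω
R = R₁ + R₂ = 6.796 Ω
P = I²R = (15.9)² × 6.796 = 1720 W

1720 W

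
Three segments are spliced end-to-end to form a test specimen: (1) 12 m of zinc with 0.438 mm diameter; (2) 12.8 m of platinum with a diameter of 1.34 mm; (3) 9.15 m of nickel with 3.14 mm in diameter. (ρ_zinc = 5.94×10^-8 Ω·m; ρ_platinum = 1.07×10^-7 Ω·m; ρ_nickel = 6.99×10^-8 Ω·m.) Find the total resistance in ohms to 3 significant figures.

Seg 1: A = π(d/2)² = π(2.1900e-04 m)² = 1.507e-07 m²
R_1 = (5.94×10^-8)(12)/(1.507e-07) = 4.731 Ω
Seg 2: A = π(d/2)² = π(6.7000e-04 m)² = 1.410e-06 m²
R_2 = (1.07×10^-7)(12.8)/(1.410e-06) = 0.9712 Ω
Seg 3: A = π(d/2)² = π(1.5700e-03 m)² = 7.744e-06 m²
R_3 = (6.99×10^-8)(9.15)/(7.744e-06) = 0.08259 Ω
R_total = R_1 + R_2 + R_3 = 5.78 Ω

5.78 Ω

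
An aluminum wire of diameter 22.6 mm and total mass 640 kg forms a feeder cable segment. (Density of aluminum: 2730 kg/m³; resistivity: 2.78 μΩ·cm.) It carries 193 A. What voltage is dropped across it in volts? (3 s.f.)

ρ = 2.78 μΩ·cm = 2.78×10^-8 Ω·m
A = π(d/2)² = π(1.1300e-02 m)² = 4.0115e-04 m²
L = m/(density·A) = 640/(2730×4.0115e-04) = 584.4 m
R = ρL/A = (2.78×10^-8)(584.4)/(4.0115e-04) = 0.0405 Ω
V = IR = 193 × 0.0405 = 7.82 V

7.82 V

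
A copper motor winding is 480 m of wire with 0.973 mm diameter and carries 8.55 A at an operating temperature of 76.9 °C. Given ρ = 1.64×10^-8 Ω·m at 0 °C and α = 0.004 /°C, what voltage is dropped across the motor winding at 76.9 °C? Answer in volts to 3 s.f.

A = π(d/2)² = π(4.8650e-04 m)² = 7.436e-07 m²
R₍0₎ = ρL/A = (1.64×10^-8)(480)/(7.436e-07) = 10.59 Ω
R₍76.9₎ = R₍0₎(1 + αΔT) = 10.59 × (1 + 0.004×76.9) = 13.84 Ω
V = IR = 8.55 × 13.84 = 118 V

118 V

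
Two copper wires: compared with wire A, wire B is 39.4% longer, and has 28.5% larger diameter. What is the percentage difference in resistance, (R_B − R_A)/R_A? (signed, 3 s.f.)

-15.6%

R ∝ L/d², so R_B/R_A = (1 + 39.4/100) × (1 + 28.5/100)⁻²
= 1.394 × 0.6056 = 0.8442
(R_B − R_A)/R_A = 0.8442 − 1 = -15.6%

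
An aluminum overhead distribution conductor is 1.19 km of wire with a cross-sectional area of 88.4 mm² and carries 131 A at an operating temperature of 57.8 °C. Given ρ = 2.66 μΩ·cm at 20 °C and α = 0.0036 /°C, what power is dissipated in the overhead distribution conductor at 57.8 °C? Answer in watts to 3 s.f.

6980 W

ρ = 2.66 μΩ·cm = 2.66×10^-8 Ω·m
A = 88.4 mm² = 8.840e-05 m²
R₍20₎ = ρL/A = (2.66×10^-8)(1190)/(8.840e-05) = 0.3581 Ω
R₍57.8₎ = R₍20₎(1 + αΔT) = 0.3581 × (1 + 0.0036×37.8) = 0.4068 Ω
P = I²R = (131)² × 0.4068 = 6980 W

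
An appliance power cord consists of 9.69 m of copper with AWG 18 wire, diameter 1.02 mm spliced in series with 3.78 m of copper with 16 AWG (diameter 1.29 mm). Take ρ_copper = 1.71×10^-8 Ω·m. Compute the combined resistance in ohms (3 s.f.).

Segment 1: A = π(1.02/2 mm)² = π(5.1000e-04 m)² = 8.171e-07 m²
R₁ = ρL/A = (1.71×10^-8)(9.69)/(8.171e-07) = 0.2028 Ω
Segment 2: A = π(1.29/2 mm)² = π(6.4500e-04 m)² = 1.307e-06 m²
R₂ = (1.71×10^-8)(3.78)/(1.307e-06) = 0.04946 Ω
R = R₁ + R₂ = 0.252 Ω

0.252 Ω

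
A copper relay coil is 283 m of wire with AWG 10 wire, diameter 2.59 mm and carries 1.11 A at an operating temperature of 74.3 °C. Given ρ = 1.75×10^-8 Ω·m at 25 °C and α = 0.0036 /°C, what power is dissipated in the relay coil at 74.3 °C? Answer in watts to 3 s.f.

1.36 W

A = π(2.59/2 mm)² = π(1.2950e-03 m)² = 5.269e-06 m²
R₍25₎ = ρL/A = (1.75×10^-8)(283)/(5.269e-06) = 0.94 Ω
R₍74.3₎ = R₍25₎(1 + αΔT) = 0.94 × (1 + 0.0036×49.3) = 1.107 Ω
P = I²R = (1.11)² × 1.107 = 1.36 W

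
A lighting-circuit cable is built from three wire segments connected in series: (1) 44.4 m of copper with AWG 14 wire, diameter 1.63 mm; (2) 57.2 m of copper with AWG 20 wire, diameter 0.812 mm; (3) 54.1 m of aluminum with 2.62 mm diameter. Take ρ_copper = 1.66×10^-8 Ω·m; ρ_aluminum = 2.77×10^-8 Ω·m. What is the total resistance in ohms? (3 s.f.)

2.46 Ω

Seg 1: A = π(1.63/2 mm)² = π(8.1500e-04 m)² = 2.087e-06 m²
R_1 = (1.66×10^-8)(44.4)/(2.087e-06) = 0.3532 Ω
Seg 2: A = π(0.812/2 mm)² = π(4.0600e-04 m)² = 5.178e-07 m²
R_2 = (1.66×10^-8)(57.2)/(5.178e-07) = 1.834 Ω
Seg 3: A = π(d/2)² = π(1.3100e-03 m)² = 5.391e-06 m²
R_3 = (2.77×10^-8)(54.1)/(5.391e-06) = 0.278 Ω
R_total = R_1 + R_2 + R_3 = 2.46 Ω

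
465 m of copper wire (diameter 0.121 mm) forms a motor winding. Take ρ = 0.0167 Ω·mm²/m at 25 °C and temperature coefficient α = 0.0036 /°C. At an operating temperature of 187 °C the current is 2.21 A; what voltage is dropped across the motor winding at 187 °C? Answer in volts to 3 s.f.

ρ = 0.0167 Ω·mm²/m = 1.67×10^-8 Ω·m
A = π(d/2)² = π(6.0500e-05 m)² = 1.150e-08 m²
R₍25₎ = ρL/A = (1.67×10^-8)(465)/(1.150e-08) = 675.3 Ω
R₍187₎ = R₍25₎(1 + αΔT) = 675.3 × (1 + 0.0036×162) = 1069 Ω
V = IR = 2.21 × 1069 = 2360 V

2360 V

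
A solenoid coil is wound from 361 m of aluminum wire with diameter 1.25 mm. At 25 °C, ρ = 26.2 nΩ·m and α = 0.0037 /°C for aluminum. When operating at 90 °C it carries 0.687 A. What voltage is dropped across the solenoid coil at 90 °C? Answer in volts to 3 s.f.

6.57 V

ρ = 26.2 nΩ·m = 2.62×10^-8 Ω·m
A = π(d/2)² = π(6.2500e-04 m)² = 1.227e-06 m²
R₍25₎ = ρL/A = (2.62×10^-8)(361)/(1.227e-06) = 7.707 Ω
R₍90₎ = R₍25₎(1 + αΔT) = 7.707 × (1 + 0.0037×65) = 9.561 Ω
V = IR = 0.687 × 9.561 = 6.57 V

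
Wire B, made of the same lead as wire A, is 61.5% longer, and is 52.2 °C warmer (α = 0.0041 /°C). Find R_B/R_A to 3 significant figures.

1.96

R ∝ ρL/d² with ρ ∝ (1+αΔT), so R_B/R_A = (1 + 61.5/100) × (1 + 0.0041×52.2)
= 1.615 × 1.214 = 1.96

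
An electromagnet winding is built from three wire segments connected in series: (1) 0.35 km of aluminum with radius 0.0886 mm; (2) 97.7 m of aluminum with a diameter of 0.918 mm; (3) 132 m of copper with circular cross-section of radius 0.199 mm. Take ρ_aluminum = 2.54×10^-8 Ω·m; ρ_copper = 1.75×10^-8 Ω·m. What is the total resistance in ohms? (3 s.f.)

Seg 1: A = πr² = π(8.8600e-05 m)² = 2.466e-08 m²
R_1 = (2.54×10^-8)(350)/(2.466e-08) = 360.5 Ω
Seg 2: A = π(d/2)² = π(4.5900e-04 m)² = 6.619e-07 m²
R_2 = (2.54×10^-8)(97.7)/(6.619e-07) = 3.749 Ω
Seg 3: A = πr² = π(1.9900e-04 m)² = 1.244e-07 m²
R_3 = (1.75×10^-8)(132)/(1.244e-07) = 18.57 Ω
R_total = R_1 + R_2 + R_3 = 383 Ω

383 Ω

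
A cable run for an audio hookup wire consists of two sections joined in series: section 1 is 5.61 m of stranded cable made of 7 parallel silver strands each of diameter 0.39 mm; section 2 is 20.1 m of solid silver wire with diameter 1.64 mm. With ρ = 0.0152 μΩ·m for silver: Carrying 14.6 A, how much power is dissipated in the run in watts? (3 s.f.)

52.6 W

ρ = 0.0152 μΩ·m = 1.52×10^-8 Ω·m
Section 1: A_strand = π(1.9500e-04)² = 1.195e-07 m²; R₁ = ρL/(N·A_s) = (1.52×10^-8)(5.61)/(7×1.195e-07) = 0.102 Ω
Section 2: A = π(d/2)² = π(8.2000e-04 m)² = 2.112e-06 m²
R₂ = (1.52×10^-8)(20.1)/(2.112e-06) = 0.1446 Ω
R = R₁ + R₂ = 0.2466 Ω
P = I²R = (14.6)² × 0.2466 = 52.6 W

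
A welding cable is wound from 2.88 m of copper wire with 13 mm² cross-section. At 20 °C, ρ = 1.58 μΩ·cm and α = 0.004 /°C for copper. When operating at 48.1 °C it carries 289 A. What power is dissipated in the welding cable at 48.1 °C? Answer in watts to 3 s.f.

325 W

ρ = 1.58 μΩ·cm = 1.58×10^-8 Ω·m
A = 13 mm² = 1.300e-05 m²
R₍20₎ = ρL/A = (1.58×10^-8)(2.88)/(1.300e-05) = 0.0035 Ω
R₍48.1₎ = R₍20₎(1 + αΔT) = 0.0035 × (1 + 0.004×28.1) = 0.003894 Ω
P = I²R = (289)² × 0.003894 = 325 W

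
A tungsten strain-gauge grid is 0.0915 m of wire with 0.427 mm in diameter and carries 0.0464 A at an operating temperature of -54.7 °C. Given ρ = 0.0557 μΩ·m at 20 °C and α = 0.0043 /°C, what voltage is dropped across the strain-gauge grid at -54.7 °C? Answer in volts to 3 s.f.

0.00112 V

ρ = 0.0557 μΩ·m = 5.57×10^-8 Ω·m
A = π(d/2)² = π(2.1350e-04 m)² = 1.432e-07 m²
R₍20₎ = ρL/A = (5.57×10^-8)(0.0915)/(1.432e-07) = 0.03559 Ω
R₍-54.7₎ = R₍20₎(1 + αΔT) = 0.03559 × (1 + 0.0043×-74.7) = 0.02416 Ω
V = IR = 0.0464 × 0.02416 = 0.00112 V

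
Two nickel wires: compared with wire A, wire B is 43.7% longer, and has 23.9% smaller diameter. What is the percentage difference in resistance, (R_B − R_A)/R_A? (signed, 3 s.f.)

148%

R ∝ L/d², so R_B/R_A = (1 + 43.7/100) × (1 − 23.9/100)⁻²
= 1.437 × 1.727 = 2.481
(R_B − R_A)/R_A = 2.481 − 1 = 148%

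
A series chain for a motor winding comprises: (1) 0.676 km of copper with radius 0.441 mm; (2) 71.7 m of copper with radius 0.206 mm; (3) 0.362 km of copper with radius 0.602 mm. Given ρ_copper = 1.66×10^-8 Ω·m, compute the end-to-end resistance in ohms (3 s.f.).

Seg 1: A = πr² = π(4.4100e-04 m)² = 6.110e-07 m²
R_1 = (1.66×10^-8)(676)/(6.110e-07) = 18.37 Ω
Seg 2: A = πr² = π(2.0600e-04 m)² = 1.333e-07 m²
R_2 = (1.66×10^-8)(71.7)/(1.333e-07) = 8.928 Ω
Seg 3: A = πr² = π(6.0200e-04 m)² = 1.139e-06 m²
R_3 = (1.66×10^-8)(362)/(1.139e-06) = 5.278 Ω
R_total = R_1 + R_2 + R_3 = 32.6 Ω

32.6 Ω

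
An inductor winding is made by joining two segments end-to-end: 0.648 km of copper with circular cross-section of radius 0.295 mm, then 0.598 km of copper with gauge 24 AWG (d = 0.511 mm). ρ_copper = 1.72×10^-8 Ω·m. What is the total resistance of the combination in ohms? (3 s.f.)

Segment 1: A = πr² = π(2.9500e-04 m)² = 2.734e-07 m²
R₁ = ρL/A = (1.72×10^-8)(648)/(2.734e-07) = 40.77 Ω
Segment 2: A = π(0.511/2 mm)² = π(2.5550e-04 m)² = 2.051e-07 m²
R₂ = (1.72×10^-8)(598)/(2.051e-07) = 50.15 Ω
R = R₁ + R₂ = 90.9 Ω

90.9 Ω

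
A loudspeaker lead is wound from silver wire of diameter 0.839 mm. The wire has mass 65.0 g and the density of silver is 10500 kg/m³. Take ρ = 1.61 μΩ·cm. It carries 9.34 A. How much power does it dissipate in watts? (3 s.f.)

28.4 W

ρ = 1.61 μΩ·cm = 1.61×10^-8 Ω·m
A = π(d/2)² = π(4.1950e-04 m)² = 5.5286e-07 m²
L = m/(density·A) = 0.065/(10500×5.5286e-07) = 11.2 m
R = ρL/A = (1.61×10^-8)(11.2)/(5.5286e-07) = 0.3261 Ω
P = I²R = (9.34)² × 0.3261 = 28.4 W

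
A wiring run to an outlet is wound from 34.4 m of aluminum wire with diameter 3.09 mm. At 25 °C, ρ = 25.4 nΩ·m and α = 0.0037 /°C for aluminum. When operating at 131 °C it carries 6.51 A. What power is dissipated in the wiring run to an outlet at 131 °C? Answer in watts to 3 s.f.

6.87 W

ρ = 25.4 nΩ·m = 2.54×10^-8 Ω·m
A = π(d/2)² = π(1.5450e-03 m)² = 7.499e-06 m²
R₍25₎ = ρL/A = (2.54×10^-8)(34.4)/(7.499e-06) = 0.1165 Ω
R₍131₎ = R₍25₎(1 + αΔT) = 0.1165 × (1 + 0.0037×106) = 0.1622 Ω
P = I²R = (6.51)² × 0.1622 = 6.87 W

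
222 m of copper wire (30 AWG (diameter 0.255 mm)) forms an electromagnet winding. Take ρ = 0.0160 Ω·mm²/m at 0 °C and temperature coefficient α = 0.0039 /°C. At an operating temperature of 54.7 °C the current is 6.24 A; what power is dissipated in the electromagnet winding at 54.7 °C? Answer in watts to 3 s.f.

3290 W

ρ = 0.0160 Ω·mm²/m = 1.60×10^-8 Ω·m
A = π(0.255/2 mm)² = π(1.2750e-04 m)² = 5.107e-08 m²
R₍0₎ = ρL/A = (1.60×10^-8)(222)/(5.107e-08) = 69.55 Ω
R₍54.7₎ = R₍0₎(1 + αΔT) = 69.55 × (1 + 0.0039×54.7) = 84.39 Ω
P = I²R = (6.24)² × 84.39 = 3290 W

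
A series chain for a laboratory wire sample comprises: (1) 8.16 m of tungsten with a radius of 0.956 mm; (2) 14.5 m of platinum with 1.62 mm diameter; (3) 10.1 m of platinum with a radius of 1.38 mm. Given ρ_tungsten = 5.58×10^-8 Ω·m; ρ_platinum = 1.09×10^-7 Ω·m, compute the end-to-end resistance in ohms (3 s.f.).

1.11 Ω

Seg 1: A = πr² = π(9.5600e-04 m)² = 2.871e-06 m²
R_1 = (5.58×10^-8)(8.16)/(2.871e-06) = 0.1586 Ω
Seg 2: A = π(d/2)² = π(8.1000e-04 m)² = 2.061e-06 m²
R_2 = (1.09×10^-7)(14.5)/(2.061e-06) = 0.7668 Ω
Seg 3: A = πr² = π(1.3800e-03 m)² = 5.983e-06 m²
R_3 = (1.09×10^-7)(10.1)/(5.983e-06) = 0.184 Ω
R_total = R_1 + R_2 + R_3 = 1.11 Ω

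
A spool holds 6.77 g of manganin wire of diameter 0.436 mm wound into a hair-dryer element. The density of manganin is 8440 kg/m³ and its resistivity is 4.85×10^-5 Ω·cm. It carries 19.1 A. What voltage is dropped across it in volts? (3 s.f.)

ρ = 4.85×10^-5 Ω·cm = 4.85×10^-7 Ω·m
A = π(d/2)² = π(2.1800e-04 m)² = 1.4930e-07 m²
L = m/(density·A) = 0.00677/(8440×1.4930e-07) = 5.373 m
R = ρL/A = (4.85×10^-7)(5.373)/(1.4930e-07) = 17.45 Ω
V = IR = 19.1 × 17.45 = 333 V

333 V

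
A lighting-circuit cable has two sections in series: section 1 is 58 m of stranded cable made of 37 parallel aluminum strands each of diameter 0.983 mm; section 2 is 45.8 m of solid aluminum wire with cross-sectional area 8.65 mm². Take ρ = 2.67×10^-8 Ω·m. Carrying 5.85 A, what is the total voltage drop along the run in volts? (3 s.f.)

1.15 V

Section 1: A_strand = π(4.9150e-04)² = 7.589e-07 m²; R₁ = ρL/(N·A_s) = (2.67×10^-8)(58)/(37×7.589e-07) = 0.05515 Ω
Section 2: A = 8.65 mm² = 8.650e-06 m²
R₂ = (2.67×10^-8)(45.8)/(8.650e-06) = 0.1414 Ω
R = R₁ + R₂ = 0.1965 Ω
V = IR = 5.85 × 0.1965 = 1.15 V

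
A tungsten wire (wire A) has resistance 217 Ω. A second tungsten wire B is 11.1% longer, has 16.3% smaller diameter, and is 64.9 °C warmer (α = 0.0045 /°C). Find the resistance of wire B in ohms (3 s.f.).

445 Ω

R ∝ ρL/d² with ρ ∝ (1+αΔT), so R_B/R_A = (1 + 11.1/100) × (1 − 16.3/100)⁻² × (1 + 0.0045×64.9)
= 1.111 × 1.427 × 1.292 = 2.049
R_B = 2.049 × 217 = 445 Ω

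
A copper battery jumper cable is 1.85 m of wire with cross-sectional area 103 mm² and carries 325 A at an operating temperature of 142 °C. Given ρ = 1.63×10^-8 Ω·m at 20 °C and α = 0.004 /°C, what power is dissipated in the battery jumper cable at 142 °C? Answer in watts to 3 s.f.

A = 103 mm² = 1.030e-04 m²
R₍20₎ = ρL/A = (1.63×10^-8)(1.85)/(1.030e-04) = 2.928×10^-4 Ω
R₍142₎ = R₍20₎(1 + αΔT) = 2.928×10^-4 × (1 + 0.004×122) = 4.356×10^-4 Ω
P = I²R = (325)² × 4.356×10^-4 = 46.0 W

46.0 W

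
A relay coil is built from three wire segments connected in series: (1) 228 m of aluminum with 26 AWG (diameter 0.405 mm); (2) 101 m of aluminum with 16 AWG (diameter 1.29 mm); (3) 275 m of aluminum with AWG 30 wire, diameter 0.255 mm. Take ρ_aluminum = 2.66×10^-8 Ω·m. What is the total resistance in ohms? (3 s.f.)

Seg 1: A = π(0.405/2 mm)² = π(2.0250e-04 m)² = 1.288e-07 m²
R_1 = (2.66×10^-8)(228)/(1.288e-07) = 47.08 Ω
Seg 2: A = π(1.29/2 mm)² = π(6.4500e-04 m)² = 1.307e-06 m²
R_2 = (2.66×10^-8)(101)/(1.307e-06) = 2.056 Ω
Seg 3: A = π(0.255/2 mm)² = π(1.2750e-04 m)² = 5.107e-08 m²
R_3 = (2.66×10^-8)(275)/(5.107e-08) = 143.2 Ω
R_total = R_1 + R_2 + R_3 = 192 Ω

192 Ω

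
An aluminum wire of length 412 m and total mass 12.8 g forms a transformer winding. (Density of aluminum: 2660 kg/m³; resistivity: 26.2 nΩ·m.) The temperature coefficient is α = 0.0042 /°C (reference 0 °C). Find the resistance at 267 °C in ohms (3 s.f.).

1960 Ω

ρ = 26.2 nΩ·m = 2.62×10^-8 Ω·m
A = m/(density·L) = 0.0128/(2660×412) = 1.1680e-08 m²
R = ρL/A = (2.62×10^-8)(412)/(1.1680e-08) = 924.2 Ω
R(267 °C) = 924.2 × (1 + 0.0042×267) = 1960 Ω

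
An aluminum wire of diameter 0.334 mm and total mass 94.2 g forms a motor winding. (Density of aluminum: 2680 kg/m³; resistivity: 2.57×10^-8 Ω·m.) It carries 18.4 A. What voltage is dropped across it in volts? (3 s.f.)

A = π(d/2)² = π(1.6700e-04 m)² = 8.7616e-08 m²
L = m/(density·A) = 0.0942/(2680×8.7616e-08) = 401.2 m
R = ρL/A = (2.57×10^-8)(401.2)/(8.7616e-08) = 117.7 Ω
V = IR = 18.4 × 117.7 = 2170 V

2170 V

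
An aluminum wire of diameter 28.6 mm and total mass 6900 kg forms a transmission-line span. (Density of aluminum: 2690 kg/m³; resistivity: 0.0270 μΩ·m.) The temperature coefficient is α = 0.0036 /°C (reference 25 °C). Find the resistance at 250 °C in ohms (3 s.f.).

0.304 Ω

ρ = 0.0270 μΩ·m = 2.70×10^-8 Ω·m
A = π(d/2)² = π(1.4300e-02 m)² = 6.4242e-04 m²
L = m/(density·A) = 6900/(2690×6.4242e-04) = 3993 m
R = ρL/A = (2.70×10^-8)(3993)/(6.4242e-04) = 0.1678 Ω
R(250 °C) = 0.1678 × (1 + 0.0036×225) = 0.304 Ω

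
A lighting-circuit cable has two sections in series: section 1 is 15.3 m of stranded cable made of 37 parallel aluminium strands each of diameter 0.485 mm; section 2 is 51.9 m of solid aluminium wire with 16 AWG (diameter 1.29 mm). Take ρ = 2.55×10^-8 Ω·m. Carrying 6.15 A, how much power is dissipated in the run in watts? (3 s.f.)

Section 1: A_strand = π(2.4250e-04)² = 1.847e-07 m²; R₁ = ρL/(N·A_s) = (2.55×10^-8)(15.3)/(37×1.847e-07) = 0.05708 Ω
Section 2: A = π(1.29/2 mm)² = π(6.4500e-04 m)² = 1.307e-06 m²
R₂ = (2.55×10^-8)(51.9)/(1.307e-06) = 1.013 Ω
R = R₁ + R₂ = 1.07 Ω
P = I²R = (6.15)² × 1.07 = 40.5 W

40.5 W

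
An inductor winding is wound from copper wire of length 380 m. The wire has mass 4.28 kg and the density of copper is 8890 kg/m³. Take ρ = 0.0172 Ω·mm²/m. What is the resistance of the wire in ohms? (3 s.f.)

5.16 Ω

ρ = 0.0172 Ω·mm²/m = 1.72×10^-8 Ω·m
A = m/(density·L) = 4.28/(8890×380) = 1.2669e-06 m²
R = ρL/A = (1.72×10^-8)(380)/(1.2669e-06) = 5.16 Ω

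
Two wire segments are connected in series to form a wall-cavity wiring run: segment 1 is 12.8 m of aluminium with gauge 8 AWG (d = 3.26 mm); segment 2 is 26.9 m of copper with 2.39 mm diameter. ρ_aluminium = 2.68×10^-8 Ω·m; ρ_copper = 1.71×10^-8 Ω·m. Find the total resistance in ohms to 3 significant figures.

0.144 Ω

Segment 1: A = π(3.26/2 mm)² = π(1.6300e-03 m)² = 8.347e-06 m²
R₁ = ρL/A = (2.68×10^-8)(12.8)/(8.347e-06) = 0.0411 Ω
Segment 2: A = π(d/2)² = π(1.1950e-03 m)² = 4.486e-06 m²
R₂ = (1.71×10^-8)(26.9)/(4.486e-06) = 0.1025 Ω
R = R₁ + R₂ = 0.144 Ω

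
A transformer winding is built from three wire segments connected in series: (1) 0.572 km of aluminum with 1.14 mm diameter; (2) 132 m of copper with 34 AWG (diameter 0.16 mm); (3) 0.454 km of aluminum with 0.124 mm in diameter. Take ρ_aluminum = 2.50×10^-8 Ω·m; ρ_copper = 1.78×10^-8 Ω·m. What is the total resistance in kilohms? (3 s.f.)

1.07 kΩ

Seg 1: A = π(d/2)² = π(5.7000e-04 m)² = 1.021e-06 m²
R_1 = (2.50×10^-8)(572)/(1.021e-06) = 14.01 Ω
Seg 2: A = π(0.16/2 mm)² = π(8.0000e-05 m)² = 2.011e-08 m²
R_2 = (1.78×10^-8)(132)/(2.011e-08) = 116.9 Ω
Seg 3: A = π(d/2)² = π(6.2000e-05 m)² = 1.208e-08 m²
R_3 = (2.50×10^-8)(454)/(1.208e-08) = 939.9 Ω
R_total = R_1 + R_2 + R_3 = 1.07 kΩ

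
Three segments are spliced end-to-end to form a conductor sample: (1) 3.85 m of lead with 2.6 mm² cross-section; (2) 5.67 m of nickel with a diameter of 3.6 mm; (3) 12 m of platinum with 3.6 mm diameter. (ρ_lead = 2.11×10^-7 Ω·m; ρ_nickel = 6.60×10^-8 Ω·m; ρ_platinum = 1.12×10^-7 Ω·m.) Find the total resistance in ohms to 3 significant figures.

Seg 1: A = 2.6 mm² = 2.600e-06 m²
R_1 = (2.11×10^-7)(3.85)/(2.600e-06) = 0.3124 Ω
Seg 2: A = π(d/2)² = π(1.8000e-03 m)² = 1.018e-05 m²
R_2 = (6.60×10^-8)(5.67)/(1.018e-05) = 0.03676 Ω
Seg 3: A = π(d/2)² = π(1.8000e-03 m)² = 1.018e-05 m²
R_3 = (1.12×10^-7)(12)/(1.018e-05) = 0.132 Ω
R_total = R_1 + R_2 + R_3 = 0.481 Ω

0.481 Ω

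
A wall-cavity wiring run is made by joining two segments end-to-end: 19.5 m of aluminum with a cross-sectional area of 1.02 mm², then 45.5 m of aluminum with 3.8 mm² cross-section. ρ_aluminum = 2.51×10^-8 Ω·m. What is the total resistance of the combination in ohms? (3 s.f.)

0.780 Ω

Segment 1: A = 1.02 mm² = 1.020e-06 m²
R₁ = ρL/A = (2.51×10^-8)(19.5)/(1.020e-06) = 0.4799 Ω
Segment 2: A = 3.8 mm² = 3.800e-06 m²
R₂ = (2.51×10^-8)(45.5)/(3.800e-06) = 0.3005 Ω
R = R₁ + R₂ = 0.780 Ω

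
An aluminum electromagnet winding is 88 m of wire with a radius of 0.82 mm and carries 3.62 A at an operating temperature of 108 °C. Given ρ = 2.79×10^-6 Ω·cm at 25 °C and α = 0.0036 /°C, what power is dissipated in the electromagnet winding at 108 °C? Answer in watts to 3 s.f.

ρ = 2.79×10^-6 Ω·cm = 2.79×10^-8 Ω·m
A = πr² = π(8.2000e-04 m)² = 2.112e-06 m²
R₍25₎ = ρL/A = (2.79×10^-8)(88)/(2.112e-06) = 1.162 Ω
R₍108₎ = R₍25₎(1 + αΔT) = 1.162 × (1 + 0.0036×83) = 1.51 Ω
P = I²R = (3.62)² × 1.51 = 19.8 W

19.8 W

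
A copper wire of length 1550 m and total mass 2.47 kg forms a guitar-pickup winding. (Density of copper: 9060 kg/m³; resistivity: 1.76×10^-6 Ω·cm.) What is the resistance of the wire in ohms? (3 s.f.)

155 Ω

ρ = 1.76×10^-6 Ω·cm = 1.76×10^-8 Ω·m
A = m/(density·L) = 2.47/(9060×1550) = 1.7589e-07 m²
R = ρL/A = (1.76×10^-8)(1550)/(1.7589e-07) = 155 Ω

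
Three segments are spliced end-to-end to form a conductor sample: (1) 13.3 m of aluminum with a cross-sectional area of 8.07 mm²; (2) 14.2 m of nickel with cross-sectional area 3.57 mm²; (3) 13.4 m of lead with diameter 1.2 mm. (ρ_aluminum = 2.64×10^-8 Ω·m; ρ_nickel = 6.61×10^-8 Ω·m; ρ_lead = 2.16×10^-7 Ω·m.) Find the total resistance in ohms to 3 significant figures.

2.87 Ω

Seg 1: A = 8.07 mm² = 8.070e-06 m²
R_1 = (2.64×10^-8)(13.3)/(8.070e-06) = 0.04351 Ω
Seg 2: A = 3.57 mm² = 3.570e-06 m²
R_2 = (6.61×10^-8)(14.2)/(3.570e-06) = 0.2629 Ω
Seg 3: A = π(d/2)² = π(6.0000e-04 m)² = 1.131e-06 m²
R_3 = (2.16×10^-7)(13.4)/(1.131e-06) = 2.559 Ω
R_total = R_1 + R_2 + R_3 = 2.87 Ω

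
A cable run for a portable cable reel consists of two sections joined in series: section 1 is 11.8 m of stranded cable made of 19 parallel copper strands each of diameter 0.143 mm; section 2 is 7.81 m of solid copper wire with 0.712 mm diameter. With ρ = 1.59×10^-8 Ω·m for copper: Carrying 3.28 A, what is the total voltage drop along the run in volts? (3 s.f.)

Section 1: A_strand = π(7.1500e-05)² = 1.606e-08 m²; R₁ = ρL/(N·A_s) = (1.59×10^-8)(11.8)/(19×1.606e-08) = 0.6148 Ω
Section 2: A = π(d/2)² = π(3.5600e-04 m)² = 3.982e-07 m²
R₂ = (1.59×10^-8)(7.81)/(3.982e-07) = 0.3119 Ω
R = R₁ + R₂ = 0.9267 Ω
V = IR = 3.28 × 0.9267 = 3.04 V

3.04 V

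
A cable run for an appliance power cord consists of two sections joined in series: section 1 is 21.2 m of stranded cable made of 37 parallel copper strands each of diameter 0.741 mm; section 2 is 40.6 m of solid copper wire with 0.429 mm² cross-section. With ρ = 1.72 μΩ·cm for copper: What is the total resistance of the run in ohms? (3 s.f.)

ρ = 1.72 μΩ·cm = 1.72×10^-8 Ω·m
Section 1: A_strand = π(3.7050e-04)² = 4.312e-07 m²; R₁ = ρL/(N·A_s) = (1.72×10^-8)(21.2)/(37×4.312e-07) = 0.02285 Ω
Section 2: A = 0.429 mm² = 4.290e-07 m²
R₂ = (1.72×10^-8)(40.6)/(4.290e-07) = 1.628 Ω
R = R₁ + R₂ = 1.65 Ω

1.65 Ω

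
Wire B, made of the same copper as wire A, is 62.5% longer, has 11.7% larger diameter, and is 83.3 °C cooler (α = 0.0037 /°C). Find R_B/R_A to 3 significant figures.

0.901

R ∝ ρL/d² with ρ ∝ (1+αΔT), so R_B/R_A = (1 + 62.5/100) × (1 + 11.7/100)⁻² × (1 − 0.0037×83.3)
= 1.625 × 0.8015 × 0.6918 = 0.901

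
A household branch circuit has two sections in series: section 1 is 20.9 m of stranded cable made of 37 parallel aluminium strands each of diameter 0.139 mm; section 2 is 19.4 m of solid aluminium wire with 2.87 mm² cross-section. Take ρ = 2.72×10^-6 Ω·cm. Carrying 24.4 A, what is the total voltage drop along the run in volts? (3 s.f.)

ρ = 2.72×10^-6 Ω·cm = 2.72×10^-8 Ω·m
Section 1: A_strand = π(6.9500e-05)² = 1.517e-08 m²; R₁ = ρL/(N·A_s) = (2.72×10^-8)(20.9)/(37×1.517e-08) = 1.012 Ω
Section 2: A = 2.87 mm² = 2.870e-06 m²
R₂ = (2.72×10^-8)(19.4)/(2.870e-06) = 0.1839 Ω
R = R₁ + R₂ = 1.196 Ω
V = IR = 24.4 × 1.196 = 29.2 V

29.2 V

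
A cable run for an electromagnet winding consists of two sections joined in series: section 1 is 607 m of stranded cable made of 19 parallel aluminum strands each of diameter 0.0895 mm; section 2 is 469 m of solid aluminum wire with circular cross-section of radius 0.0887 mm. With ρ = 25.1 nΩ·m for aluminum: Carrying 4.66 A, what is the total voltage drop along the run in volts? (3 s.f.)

ρ = 25.1 nΩ·m = 2.51×10^-8 Ω·m
Section 1: A_strand = π(4.4750e-05)² = 6.291e-09 m²; R₁ = ρL/(N·A_s) = (2.51×10^-8)(607)/(19×6.291e-09) = 127.5 Ω
Section 2: A = πr² = π(8.8700e-05 m)² = 2.472e-08 m²
R₂ = (2.51×10^-8)(469)/(2.472e-08) = 476.3 Ω
R = R₁ + R₂ = 603.7 Ω
V = IR = 4.66 × 603.7 = 2810 V

2810 V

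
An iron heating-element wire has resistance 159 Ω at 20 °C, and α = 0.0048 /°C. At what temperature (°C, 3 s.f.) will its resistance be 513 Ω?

484 °C

R = R₀(1 + α(T − T₀)) ⇒ T = T₀ + (R/R₀ − 1)/α
T = 20 + (513/159 − 1)/0.0048 = 20 + (2.226)/0.0048 = 484 °C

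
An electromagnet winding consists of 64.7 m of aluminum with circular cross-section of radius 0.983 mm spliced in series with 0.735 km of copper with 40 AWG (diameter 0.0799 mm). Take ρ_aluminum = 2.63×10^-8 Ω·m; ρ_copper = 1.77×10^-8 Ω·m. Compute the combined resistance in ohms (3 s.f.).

2600 Ω

Segment 1: A = πr² = π(9.8300e-04 m)² = 3.036e-06 m²
R₁ = ρL/A = (2.63×10^-8)(64.7)/(3.036e-06) = 0.5605 Ω
Segment 2: A = π(0.0799/2 mm)² = π(3.9950e-05 m)² = 5.014e-09 m²
R₂ = (1.77×10^-8)(735)/(5.014e-09) = 2595 Ω
R = R₁ + R₂ = 2600 Ω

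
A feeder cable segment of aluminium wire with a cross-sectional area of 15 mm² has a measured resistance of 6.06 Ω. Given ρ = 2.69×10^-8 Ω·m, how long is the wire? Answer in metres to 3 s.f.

3380 m

A = 15 mm² = 1.500e-05 m²
L = RA/ρ = (6.06)(1.500e-05)/(2.69×10^-8) = 3380 m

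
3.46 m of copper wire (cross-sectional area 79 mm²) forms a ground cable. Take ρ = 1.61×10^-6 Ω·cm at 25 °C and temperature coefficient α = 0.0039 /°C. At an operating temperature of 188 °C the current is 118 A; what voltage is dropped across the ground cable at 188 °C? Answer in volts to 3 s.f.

0.136 V

ρ = 1.61×10^-6 Ω·cm = 1.61×10^-8 Ω·m
A = 79 mm² = 7.900e-05 m²
R₍25₎ = ρL/A = (1.61×10^-8)(3.46)/(7.900e-05) = 7.051×10^-4 Ω
R₍188₎ = R₍25₎(1 + αΔT) = 7.051×10^-4 × (1 + 0.0039×163) = 0.001153 Ω
V = IR = 118 × 0.001153 = 0.136 V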